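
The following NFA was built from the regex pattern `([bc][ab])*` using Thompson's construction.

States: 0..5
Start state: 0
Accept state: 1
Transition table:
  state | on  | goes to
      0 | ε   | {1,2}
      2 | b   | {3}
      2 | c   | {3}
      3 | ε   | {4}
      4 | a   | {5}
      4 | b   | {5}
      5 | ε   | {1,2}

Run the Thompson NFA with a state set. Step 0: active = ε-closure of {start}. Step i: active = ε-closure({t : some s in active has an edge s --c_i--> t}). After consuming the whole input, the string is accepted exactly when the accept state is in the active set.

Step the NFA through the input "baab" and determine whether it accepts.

start: ε-closure({0}) = {0,1,2}
'b' @ 1: {3,4}
'a' @ 2: {1,2,5}  [accepting]
'a' @ 3: {}  — dead — no transitions
rest 'b' ignored (set empty)
after full input: {}  (accept=1 not in)

Answer: REJECT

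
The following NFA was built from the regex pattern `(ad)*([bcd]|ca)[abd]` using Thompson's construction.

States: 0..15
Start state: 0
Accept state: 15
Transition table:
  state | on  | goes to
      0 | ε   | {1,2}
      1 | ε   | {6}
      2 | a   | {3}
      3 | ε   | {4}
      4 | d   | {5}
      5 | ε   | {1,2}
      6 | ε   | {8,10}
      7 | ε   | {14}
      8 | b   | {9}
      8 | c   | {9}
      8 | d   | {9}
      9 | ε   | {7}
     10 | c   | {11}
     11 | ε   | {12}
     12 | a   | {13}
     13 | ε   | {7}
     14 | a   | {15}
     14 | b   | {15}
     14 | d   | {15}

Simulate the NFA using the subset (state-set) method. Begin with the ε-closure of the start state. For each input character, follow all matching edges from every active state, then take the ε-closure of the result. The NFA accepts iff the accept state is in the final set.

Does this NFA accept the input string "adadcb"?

initial (ε-close {0}): {0,1,2,6,8,10}
'a' @ 1: {3,4}
'd' @ 2: {1,2,5,6,8,10}
'a' @ 3: {3,4}
'd' @ 4: {1,2,5,6,8,10}
'c' @ 5: {7,9,11,12,14}
'b' @ 6: {15}  (accept∈set)
after full input: {15}  (accept=15 in)

Answer: ACCEPT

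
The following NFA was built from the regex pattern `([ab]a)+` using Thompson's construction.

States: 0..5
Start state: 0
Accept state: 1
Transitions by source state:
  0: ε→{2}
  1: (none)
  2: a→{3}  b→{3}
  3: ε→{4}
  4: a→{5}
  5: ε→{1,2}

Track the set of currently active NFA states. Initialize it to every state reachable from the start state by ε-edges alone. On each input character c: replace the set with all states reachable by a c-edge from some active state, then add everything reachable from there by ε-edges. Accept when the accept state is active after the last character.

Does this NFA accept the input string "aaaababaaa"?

Answer: ACCEPT

Trace:
start: ε-closure({0}) = {0,2}
'a' @ 1: {3,4}
'a' @ 2: {1,2,5}  ✓accept
'a' @ 3: {3,4}
'a' @ 4: {1,2,5}  ✓accept
'b' @ 5: {3,4}
'a' @ 6: {1,2,5}  ✓accept
'b' @ 7: {3,4}
'a' @ 8: {1,2,5}  ✓accept
'a' @ 9: {3,4}
'a' @ 10: {1,2,5}  ✓accept
end set {1,2,5} — state 1 in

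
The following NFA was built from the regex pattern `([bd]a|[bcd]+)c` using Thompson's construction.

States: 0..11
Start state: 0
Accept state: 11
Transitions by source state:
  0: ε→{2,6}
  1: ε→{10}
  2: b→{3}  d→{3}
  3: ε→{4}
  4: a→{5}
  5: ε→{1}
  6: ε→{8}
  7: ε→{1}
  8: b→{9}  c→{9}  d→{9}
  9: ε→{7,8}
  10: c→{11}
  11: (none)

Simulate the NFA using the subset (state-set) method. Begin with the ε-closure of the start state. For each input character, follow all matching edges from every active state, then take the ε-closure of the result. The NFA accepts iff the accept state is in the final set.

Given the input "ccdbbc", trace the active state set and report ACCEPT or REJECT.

S₀ = ε-closure({0}) = {0,2,6,8}
'c' @ 1: {1,7,8,9,10}
'c' @ 2: {1,7,8,9,10,11}  [accepting]
'd' @ 3: {1,7,8,9,10}
'b' @ 4: {1,7,8,9,10}
'b' @ 5: {1,7,8,9,10}
'c' @ 6: {1,7,8,9,10,11}  [accepting]
after full input: {1,7,8,9,10,11}  (accept=11 in)

Answer: ACCEPT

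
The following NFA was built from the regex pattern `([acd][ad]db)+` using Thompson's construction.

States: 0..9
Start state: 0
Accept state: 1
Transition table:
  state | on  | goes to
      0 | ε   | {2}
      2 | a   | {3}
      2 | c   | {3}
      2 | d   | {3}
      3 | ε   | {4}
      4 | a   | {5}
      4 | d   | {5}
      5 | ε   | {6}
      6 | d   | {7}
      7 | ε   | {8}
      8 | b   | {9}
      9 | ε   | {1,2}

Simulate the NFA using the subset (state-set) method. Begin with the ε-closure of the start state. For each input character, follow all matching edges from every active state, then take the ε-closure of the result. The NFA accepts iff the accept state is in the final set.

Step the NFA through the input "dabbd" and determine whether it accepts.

initial (ε-close {0}): {0,2}
'd' @ 1: {3,4}
'a' @ 2: {5,6}
'b' @ 3: {}  — state set empty
rest 'bd' ignored (set empty)
after full input: {}  (accept=1 not in)

Answer: REJECT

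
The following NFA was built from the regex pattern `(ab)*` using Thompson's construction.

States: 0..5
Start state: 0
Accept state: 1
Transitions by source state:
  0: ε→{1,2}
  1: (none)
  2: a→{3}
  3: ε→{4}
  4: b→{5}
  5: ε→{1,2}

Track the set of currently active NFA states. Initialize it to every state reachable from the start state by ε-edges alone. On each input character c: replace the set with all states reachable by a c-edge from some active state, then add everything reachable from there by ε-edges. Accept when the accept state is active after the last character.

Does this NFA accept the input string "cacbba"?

Answer: REJECT

Trace:
S₀ = ε-closure({0}) = {0,1,2}
'c' @ 1: {}  — no active states
rest 'acbba' ignored (set empty)
after full input: {}  (accept=1 not in)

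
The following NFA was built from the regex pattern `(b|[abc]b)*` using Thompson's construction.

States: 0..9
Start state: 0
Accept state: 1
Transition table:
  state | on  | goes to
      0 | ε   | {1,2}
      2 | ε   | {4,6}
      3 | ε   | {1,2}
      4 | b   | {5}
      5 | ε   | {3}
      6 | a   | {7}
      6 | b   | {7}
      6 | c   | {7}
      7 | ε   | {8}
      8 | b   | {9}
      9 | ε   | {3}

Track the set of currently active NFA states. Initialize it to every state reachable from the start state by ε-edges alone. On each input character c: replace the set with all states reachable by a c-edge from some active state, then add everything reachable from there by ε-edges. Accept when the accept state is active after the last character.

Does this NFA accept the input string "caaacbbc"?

S₀ = ε-closure({0}) = {0,1,2,4,6}
'c' @ 1: {7,8}
'a' @ 2: {}  — no active states
rest 'aacbbc' ignored (set empty)
final: {}; accept 1 not in set

Answer: REJECT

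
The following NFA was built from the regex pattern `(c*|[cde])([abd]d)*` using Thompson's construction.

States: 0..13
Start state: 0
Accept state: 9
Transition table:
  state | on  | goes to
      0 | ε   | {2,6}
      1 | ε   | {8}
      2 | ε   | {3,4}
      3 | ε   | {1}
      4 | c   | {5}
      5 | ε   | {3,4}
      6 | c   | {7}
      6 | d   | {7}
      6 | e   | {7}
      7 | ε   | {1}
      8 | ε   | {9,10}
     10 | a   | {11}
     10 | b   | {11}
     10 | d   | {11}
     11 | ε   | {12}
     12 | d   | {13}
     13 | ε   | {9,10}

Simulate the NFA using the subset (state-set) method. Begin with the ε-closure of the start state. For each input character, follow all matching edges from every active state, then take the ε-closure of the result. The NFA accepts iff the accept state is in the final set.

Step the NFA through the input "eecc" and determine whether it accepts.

Answer: REJECT

Steps:
S₀ = ε-closure({0}) = {0,1,2,3,4,6,8,9,10}
'e' @ 1: {1,7,8,9,10}  ✓accept
'e' @ 2: {}  — no active states
rest 'cc' ignored (set empty)
end set {} — state 9 not in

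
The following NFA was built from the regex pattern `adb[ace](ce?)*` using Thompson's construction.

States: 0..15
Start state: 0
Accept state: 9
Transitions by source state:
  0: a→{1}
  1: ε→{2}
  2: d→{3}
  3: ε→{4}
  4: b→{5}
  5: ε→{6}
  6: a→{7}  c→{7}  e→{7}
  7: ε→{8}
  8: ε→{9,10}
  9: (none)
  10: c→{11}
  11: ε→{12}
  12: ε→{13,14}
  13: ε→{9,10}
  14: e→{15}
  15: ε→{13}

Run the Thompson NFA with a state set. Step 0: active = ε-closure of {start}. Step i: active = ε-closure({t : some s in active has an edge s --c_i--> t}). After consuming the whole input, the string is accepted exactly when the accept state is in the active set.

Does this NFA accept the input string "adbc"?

initial (ε-close {0}): {0}
'a' @ 1: {1,2}
'd' @ 2: {3,4}
'b' @ 3: {5,6}
'c' @ 4: {7,8,9,10}  ✓accept
after full input: {7,8,9,10}  (accept=9 in)

Answer: ACCEPT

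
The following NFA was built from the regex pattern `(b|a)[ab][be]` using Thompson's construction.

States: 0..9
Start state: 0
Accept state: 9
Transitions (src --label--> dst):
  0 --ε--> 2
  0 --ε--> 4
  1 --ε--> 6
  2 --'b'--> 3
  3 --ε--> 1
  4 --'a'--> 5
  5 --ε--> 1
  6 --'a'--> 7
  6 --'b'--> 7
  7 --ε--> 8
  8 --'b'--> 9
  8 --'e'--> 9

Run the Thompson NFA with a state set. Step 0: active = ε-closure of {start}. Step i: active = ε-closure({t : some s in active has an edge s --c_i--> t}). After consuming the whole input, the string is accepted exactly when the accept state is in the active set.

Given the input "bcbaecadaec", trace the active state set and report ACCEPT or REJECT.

start: ε-closure({0}) = {0,2,4}
'b' @ 1: {1,3,6}
'c' @ 2: {}  — dead — no transitions
rest 'baecadaec' ignored (set empty)
after full input: {}  (accept=9 not in)

Answer: REJECT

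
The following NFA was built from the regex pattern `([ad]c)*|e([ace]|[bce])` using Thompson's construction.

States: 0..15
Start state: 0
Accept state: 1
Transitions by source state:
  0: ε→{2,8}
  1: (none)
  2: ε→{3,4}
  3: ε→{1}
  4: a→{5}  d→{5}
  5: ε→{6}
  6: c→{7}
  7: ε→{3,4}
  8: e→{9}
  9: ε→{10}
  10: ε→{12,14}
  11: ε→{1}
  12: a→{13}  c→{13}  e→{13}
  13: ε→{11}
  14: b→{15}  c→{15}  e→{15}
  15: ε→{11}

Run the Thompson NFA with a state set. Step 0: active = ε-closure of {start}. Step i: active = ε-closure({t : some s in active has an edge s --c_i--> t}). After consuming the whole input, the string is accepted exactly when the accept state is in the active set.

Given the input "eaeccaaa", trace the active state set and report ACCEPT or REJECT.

initial (ε-close {0}): {0,1,2,3,4,8}
'e' @ 1: {9,10,12,14}
'a' @ 2: {1,11,13}  ✓accept
'e' @ 3: {}  — dead — no transitions
rest 'ccaaa' ignored (set empty)
after full input: {}  (accept=1 not in)

Answer: REJECT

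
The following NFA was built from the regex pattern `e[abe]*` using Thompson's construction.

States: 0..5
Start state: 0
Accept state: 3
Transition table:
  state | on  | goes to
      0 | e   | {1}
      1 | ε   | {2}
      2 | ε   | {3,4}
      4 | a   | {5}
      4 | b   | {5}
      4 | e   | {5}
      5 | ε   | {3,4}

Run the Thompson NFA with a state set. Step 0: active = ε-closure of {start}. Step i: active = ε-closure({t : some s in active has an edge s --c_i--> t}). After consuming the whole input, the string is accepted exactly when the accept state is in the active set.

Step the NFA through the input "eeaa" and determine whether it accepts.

start: ε-closure({0}) = {0}
'e' @ 1: {1,2,3,4}  [accepting]
'e' @ 2: {3,4,5}  [accepting]
'a' @ 3: {3,4,5}  [accepting]
'a' @ 4: {3,4,5}  [accepting]
final: {3,4,5}; accept 3 in set

Answer: ACCEPT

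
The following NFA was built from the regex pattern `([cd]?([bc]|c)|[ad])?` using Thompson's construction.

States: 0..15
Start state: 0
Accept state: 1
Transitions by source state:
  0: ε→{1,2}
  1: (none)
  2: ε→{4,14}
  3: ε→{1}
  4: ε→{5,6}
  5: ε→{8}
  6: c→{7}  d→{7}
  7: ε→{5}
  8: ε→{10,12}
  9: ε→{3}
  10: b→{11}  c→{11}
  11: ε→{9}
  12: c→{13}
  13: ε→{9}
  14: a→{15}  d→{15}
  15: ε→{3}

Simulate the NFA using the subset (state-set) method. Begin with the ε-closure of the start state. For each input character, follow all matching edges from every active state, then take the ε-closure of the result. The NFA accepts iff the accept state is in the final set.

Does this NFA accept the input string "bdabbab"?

Answer: REJECT

Steps:
initial (ε-close {0}): {0,1,2,4,5,6,8,10,12,14}
'b' @ 1: {1,3,9,11}  [accepting]
'd' @ 2: {}  — state set empty
rest 'abbab' ignored (set empty)
after full input: {}  (accept=1 not in)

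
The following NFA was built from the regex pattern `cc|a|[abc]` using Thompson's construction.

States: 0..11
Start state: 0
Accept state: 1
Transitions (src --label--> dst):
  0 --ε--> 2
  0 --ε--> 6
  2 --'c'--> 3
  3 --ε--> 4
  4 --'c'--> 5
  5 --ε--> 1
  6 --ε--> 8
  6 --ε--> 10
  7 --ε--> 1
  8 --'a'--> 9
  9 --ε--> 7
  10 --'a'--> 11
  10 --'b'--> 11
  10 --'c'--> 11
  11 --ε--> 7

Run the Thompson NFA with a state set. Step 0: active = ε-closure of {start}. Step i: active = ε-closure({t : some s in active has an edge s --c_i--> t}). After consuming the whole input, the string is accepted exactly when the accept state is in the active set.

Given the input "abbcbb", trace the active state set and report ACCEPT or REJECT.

start: ε-closure({0}) = {0,2,6,8,10}
'a' @ 1: {1,7,9,11}  (accept∈set)
'b' @ 2: {}  — state set empty
rest 'bcbb' ignored (set empty)
after full input: {}  (accept=1 not in)

Answer: REJECT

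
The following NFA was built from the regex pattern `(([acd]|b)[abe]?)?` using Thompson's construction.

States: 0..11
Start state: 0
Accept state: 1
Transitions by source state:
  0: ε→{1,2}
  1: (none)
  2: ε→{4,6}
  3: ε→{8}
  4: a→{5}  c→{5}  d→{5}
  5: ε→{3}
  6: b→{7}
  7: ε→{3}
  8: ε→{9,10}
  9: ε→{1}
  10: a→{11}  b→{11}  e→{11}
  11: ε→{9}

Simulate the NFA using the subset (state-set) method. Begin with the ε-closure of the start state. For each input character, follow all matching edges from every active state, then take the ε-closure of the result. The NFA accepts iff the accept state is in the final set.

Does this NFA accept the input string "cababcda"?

S₀ = ε-closure({0}) = {0,1,2,4,6}
'c' @ 1: {1,3,5,8,9,10}  (accept∈set)
'a' @ 2: {1,9,11}  (accept∈set)
'b' @ 3: {}  — dead — no transitions
rest 'abcda' ignored (set empty)
after full input: {}  (accept=1 not in)

Answer: REJECT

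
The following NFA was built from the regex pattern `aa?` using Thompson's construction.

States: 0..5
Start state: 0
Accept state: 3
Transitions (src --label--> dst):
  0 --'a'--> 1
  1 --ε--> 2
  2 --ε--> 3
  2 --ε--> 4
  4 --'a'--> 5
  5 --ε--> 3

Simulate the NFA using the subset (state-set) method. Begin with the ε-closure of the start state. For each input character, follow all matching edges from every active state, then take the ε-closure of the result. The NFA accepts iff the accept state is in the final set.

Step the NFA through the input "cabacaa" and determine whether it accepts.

initial (ε-close {0}): {0}
'c' @ 1: {}  — state set empty
rest 'abacaa' ignored (set empty)
final: {}; accept 3 not in set

Answer: REJECT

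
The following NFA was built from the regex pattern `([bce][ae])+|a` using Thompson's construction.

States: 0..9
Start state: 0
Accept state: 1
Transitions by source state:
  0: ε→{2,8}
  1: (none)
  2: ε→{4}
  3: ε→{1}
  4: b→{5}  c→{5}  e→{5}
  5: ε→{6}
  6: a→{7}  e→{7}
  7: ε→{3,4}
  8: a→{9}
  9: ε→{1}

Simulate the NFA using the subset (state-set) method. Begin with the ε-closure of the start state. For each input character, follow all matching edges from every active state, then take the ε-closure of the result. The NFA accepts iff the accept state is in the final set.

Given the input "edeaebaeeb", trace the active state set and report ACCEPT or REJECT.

S₀ = ε-closure({0}) = {0,2,4,8}
'e' @ 1: {5,6}
'd' @ 2: {}  — state set empty
rest 'eaebaeeb' ignored (set empty)
final: {}; accept 1 not in set

Answer: REJECT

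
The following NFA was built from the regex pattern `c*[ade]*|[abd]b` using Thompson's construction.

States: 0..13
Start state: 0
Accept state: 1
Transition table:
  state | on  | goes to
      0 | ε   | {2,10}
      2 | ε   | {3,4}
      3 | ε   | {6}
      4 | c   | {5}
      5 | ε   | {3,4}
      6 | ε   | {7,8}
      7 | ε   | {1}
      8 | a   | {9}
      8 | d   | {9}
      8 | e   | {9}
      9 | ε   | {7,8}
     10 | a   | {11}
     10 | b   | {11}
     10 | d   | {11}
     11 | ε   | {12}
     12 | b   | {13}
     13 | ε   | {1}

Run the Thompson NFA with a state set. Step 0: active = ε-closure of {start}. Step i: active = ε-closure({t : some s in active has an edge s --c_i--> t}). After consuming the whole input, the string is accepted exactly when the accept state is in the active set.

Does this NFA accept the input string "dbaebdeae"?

Answer: REJECT

Derivation:
initial (ε-close {0}): {0,1,2,3,4,6,7,8,10}
'd' @ 1: {1,7,8,9,11,12}  (accept∈set)
'b' @ 2: {1,13}  (accept∈set)
'a' @ 3: {}  — no active states
rest 'ebdeae' ignored (set empty)
end set {} — state 1 not in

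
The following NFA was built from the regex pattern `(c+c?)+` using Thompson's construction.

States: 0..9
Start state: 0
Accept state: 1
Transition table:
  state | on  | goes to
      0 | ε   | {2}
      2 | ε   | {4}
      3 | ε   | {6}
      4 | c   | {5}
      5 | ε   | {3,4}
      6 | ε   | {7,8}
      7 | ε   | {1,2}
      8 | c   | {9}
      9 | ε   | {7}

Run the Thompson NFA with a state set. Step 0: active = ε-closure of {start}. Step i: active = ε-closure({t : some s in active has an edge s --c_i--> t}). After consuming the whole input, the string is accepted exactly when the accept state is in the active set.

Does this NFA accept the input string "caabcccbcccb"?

Answer: REJECT

Derivation:
initial (ε-close {0}): {0,2,4}
'c' @ 1: {1,2,3,4,5,6,7,8}  ✓accept
'a' @ 2: {}  — dead — no transitions
rest 'abcccbcccb' ignored (set empty)
after full input: {}  (accept=1 not in)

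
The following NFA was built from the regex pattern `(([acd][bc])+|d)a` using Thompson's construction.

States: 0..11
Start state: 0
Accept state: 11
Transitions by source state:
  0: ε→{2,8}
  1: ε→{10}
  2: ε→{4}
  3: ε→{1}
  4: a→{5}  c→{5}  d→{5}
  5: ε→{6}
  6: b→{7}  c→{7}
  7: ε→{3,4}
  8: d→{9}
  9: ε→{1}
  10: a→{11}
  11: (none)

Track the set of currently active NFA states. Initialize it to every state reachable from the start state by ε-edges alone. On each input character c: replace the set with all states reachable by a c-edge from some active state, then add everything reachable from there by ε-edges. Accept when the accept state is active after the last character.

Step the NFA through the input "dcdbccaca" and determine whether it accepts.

Answer: ACCEPT

Derivation:
initial (ε-close {0}): {0,2,4,8}
'd' @ 1: {1,5,6,9,10}
'c' @ 2: {1,3,4,7,10}
'd' @ 3: {5,6}
'b' @ 4: {1,3,4,7,10}
'c' @ 5: {5,6}
'c' @ 6: {1,3,4,7,10}
'a' @ 7: {5,6,11}  [accepting]
'c' @ 8: {1,3,4,7,10}
'a' @ 9: {5,6,11}  [accepting]
after full input: {5,6,11}  (accept=11 in)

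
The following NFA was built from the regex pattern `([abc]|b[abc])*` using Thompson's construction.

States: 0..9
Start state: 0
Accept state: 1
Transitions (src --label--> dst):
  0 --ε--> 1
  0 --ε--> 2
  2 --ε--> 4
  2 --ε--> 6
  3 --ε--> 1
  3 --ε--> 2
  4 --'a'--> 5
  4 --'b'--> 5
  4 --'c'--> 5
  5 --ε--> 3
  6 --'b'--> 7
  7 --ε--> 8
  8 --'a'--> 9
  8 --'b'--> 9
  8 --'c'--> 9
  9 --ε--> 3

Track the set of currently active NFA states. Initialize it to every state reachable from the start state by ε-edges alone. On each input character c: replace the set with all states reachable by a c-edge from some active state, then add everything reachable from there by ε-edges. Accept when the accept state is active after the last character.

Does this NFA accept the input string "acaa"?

Answer: ACCEPT

Derivation:
S₀ = ε-closure({0}) = {0,1,2,4,6}
'a' @ 1: {1,2,3,4,5,6}  [accepting]
'c' @ 2: {1,2,3,4,5,6}  [accepting]
'a' @ 3: {1,2,3,4,5,6}  [accepting]
'a' @ 4: {1,2,3,4,5,6}  [accepting]
after full input: {1,2,3,4,5,6}  (accept=1 in)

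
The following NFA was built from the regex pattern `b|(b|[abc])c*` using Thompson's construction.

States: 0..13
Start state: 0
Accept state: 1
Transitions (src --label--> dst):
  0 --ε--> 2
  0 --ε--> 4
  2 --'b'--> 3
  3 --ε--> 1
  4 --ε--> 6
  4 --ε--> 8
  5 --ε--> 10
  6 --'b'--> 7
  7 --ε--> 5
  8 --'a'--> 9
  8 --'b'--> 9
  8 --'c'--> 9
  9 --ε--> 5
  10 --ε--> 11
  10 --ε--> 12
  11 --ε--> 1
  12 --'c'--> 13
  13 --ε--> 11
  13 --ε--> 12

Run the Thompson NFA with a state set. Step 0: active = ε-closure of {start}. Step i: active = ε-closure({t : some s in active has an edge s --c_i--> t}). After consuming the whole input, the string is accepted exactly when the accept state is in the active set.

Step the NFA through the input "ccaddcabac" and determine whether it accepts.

Answer: REJECT

Steps:
start: ε-closure({0}) = {0,2,4,6,8}
'c' @ 1: {1,5,9,10,11,12}  (accept∈set)
'c' @ 2: {1,11,12,13}  (accept∈set)
'a' @ 3: {}  — dead — no transitions
rest 'ddcabac' ignored (set empty)
after full input: {}  (accept=1 not in)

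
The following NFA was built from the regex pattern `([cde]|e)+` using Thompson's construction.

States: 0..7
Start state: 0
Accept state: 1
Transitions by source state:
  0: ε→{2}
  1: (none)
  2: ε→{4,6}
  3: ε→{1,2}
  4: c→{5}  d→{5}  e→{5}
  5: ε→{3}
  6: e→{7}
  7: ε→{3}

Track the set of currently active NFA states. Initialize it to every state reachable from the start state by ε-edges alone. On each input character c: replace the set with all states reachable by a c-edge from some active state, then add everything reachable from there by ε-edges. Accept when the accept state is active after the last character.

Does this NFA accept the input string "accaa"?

initial (ε-close {0}): {0,2,4,6}
'a' @ 1: {}  — no active states
rest 'ccaa' ignored (set empty)
after full input: {}  (accept=1 not in)

Answer: REJECT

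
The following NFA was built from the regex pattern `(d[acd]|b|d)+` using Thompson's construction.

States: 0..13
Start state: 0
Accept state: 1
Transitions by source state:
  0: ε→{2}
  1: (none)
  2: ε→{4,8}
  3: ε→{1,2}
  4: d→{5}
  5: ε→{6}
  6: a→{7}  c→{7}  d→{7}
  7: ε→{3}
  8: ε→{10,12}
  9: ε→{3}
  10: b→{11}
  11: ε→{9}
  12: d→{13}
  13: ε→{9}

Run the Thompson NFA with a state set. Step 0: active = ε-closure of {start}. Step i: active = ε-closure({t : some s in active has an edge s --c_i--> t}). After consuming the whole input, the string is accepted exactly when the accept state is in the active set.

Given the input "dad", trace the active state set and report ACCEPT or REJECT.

start: ε-closure({0}) = {0,2,4,8,10,12}
'd' @ 1: {1,2,3,4,5,6,8,9,10,12,13}  (accept∈set)
'a' @ 2: {1,2,3,4,7,8,10,12}  (accept∈set)
'd' @ 3: {1,2,3,4,5,6,8,9,10,12,13}  (accept∈set)
end set {1,2,3,4,5,6,8,9,10,12,13} — state 1 in

Answer: ACCEPT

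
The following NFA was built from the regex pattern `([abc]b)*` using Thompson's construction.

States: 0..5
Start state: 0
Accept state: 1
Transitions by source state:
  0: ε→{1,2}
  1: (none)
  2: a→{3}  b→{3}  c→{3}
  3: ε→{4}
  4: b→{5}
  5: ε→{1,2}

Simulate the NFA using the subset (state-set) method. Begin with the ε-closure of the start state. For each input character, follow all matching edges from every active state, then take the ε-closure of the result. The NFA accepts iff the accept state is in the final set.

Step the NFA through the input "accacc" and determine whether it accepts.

S₀ = ε-closure({0}) = {0,1,2}
'a' @ 1: {3,4}
'c' @ 2: {}  — no active states
rest 'cacc' ignored (set empty)
after full input: {}  (accept=1 not in)

Answer: REJECT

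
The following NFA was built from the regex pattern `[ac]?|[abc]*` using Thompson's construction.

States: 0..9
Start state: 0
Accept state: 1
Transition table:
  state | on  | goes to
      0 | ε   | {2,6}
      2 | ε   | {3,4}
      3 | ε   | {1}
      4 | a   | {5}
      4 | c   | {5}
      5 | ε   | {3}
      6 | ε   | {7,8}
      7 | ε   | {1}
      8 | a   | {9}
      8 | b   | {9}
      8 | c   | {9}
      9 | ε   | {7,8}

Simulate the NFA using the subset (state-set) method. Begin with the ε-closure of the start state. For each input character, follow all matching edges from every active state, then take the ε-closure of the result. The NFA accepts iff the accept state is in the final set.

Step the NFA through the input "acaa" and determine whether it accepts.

S₀ = ε-closure({0}) = {0,1,2,3,4,6,7,8}
'a' @ 1: {1,3,5,7,8,9}  ✓accept
'c' @ 2: {1,7,8,9}  ✓accept
'a' @ 3: {1,7,8,9}  ✓accept
'a' @ 4: {1,7,8,9}  ✓accept
final: {1,7,8,9}; accept 1 in set

Answer: ACCEPT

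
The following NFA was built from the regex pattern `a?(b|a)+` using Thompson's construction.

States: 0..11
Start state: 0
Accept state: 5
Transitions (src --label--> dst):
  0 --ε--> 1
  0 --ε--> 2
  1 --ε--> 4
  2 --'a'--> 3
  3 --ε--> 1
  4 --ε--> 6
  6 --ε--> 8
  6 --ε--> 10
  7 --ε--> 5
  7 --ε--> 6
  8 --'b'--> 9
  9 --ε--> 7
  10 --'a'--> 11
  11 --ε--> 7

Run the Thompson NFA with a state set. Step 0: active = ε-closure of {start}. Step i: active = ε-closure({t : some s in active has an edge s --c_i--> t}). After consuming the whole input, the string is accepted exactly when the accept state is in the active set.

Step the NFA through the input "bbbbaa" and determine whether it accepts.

S₀ = ε-closure({0}) = {0,1,2,4,6,8,10}
'b' @ 1: {5,6,7,8,9,10}  [accepting]
'b' @ 2: {5,6,7,8,9,10}  [accepting]
'b' @ 3: {5,6,7,8,9,10}  [accepting]
'b' @ 4: {5,6,7,8,9,10}  [accepting]
'a' @ 5: {5,6,7,8,10,11}  [accepting]
'a' @ 6: {5,6,7,8,10,11}  [accepting]
final: {5,6,7,8,10,11}; accept 5 in set

Answer: ACCEPT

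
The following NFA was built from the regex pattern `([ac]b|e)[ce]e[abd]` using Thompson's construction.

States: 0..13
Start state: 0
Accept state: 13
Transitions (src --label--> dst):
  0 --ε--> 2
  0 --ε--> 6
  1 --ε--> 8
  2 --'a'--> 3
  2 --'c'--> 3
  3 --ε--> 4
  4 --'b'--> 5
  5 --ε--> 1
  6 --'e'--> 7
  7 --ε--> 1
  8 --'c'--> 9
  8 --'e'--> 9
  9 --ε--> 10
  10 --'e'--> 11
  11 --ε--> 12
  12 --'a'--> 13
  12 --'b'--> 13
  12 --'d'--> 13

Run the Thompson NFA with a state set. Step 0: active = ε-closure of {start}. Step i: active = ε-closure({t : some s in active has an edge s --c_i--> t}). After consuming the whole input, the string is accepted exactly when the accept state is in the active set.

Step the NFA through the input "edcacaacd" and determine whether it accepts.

start: ε-closure({0}) = {0,2,6}
'e' @ 1: {1,7,8}
'd' @ 2: {}  — dead — no transitions
rest 'cacaacd' ignored (set empty)
end set {} — state 13 not in

Answer: REJECT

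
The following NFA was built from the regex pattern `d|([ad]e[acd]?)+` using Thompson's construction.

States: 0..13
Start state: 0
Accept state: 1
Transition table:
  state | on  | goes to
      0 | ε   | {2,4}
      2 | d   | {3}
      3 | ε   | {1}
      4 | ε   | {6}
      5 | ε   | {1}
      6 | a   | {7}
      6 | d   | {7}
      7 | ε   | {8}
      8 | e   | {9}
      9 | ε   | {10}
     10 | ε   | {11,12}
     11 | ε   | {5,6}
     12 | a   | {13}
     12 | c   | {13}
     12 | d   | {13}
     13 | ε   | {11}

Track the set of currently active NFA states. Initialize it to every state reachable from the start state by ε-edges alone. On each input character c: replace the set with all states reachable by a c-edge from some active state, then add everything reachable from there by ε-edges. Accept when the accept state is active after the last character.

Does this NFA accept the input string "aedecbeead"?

start: ε-closure({0}) = {0,2,4,6}
'a' @ 1: {7,8}
'e' @ 2: {1,5,6,9,10,11,12}  ✓accept
'd' @ 3: {1,5,6,7,8,11,13}  ✓accept
'e' @ 4: {1,5,6,9,10,11,12}  ✓accept
'c' @ 5: {1,5,6,11,13}  ✓accept
'b' @ 6: {}  — state set empty
rest 'eead' ignored (set empty)
after full input: {}  (accept=1 not in)

Answer: REJECT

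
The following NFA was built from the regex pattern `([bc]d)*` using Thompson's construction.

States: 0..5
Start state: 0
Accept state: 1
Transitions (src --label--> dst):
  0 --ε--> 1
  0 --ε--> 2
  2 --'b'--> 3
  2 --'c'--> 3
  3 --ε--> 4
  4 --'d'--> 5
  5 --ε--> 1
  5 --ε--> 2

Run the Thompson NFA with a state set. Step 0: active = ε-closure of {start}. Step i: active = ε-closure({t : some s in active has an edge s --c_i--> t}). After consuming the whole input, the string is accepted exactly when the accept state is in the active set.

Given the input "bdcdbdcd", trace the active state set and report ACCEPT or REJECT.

S₀ = ε-closure({0}) = {0,1,2}
'b' @ 1: {3,4}
'd' @ 2: {1,2,5}  ✓accept
'c' @ 3: {3,4}
'd' @ 4: {1,2,5}  ✓accept
'b' @ 5: {3,4}
'd' @ 6: {1,2,5}  ✓accept
'c' @ 7: {3,4}
'd' @ 8: {1,2,5}  ✓accept
final: {1,2,5}; accept 1 in set

Answer: ACCEPT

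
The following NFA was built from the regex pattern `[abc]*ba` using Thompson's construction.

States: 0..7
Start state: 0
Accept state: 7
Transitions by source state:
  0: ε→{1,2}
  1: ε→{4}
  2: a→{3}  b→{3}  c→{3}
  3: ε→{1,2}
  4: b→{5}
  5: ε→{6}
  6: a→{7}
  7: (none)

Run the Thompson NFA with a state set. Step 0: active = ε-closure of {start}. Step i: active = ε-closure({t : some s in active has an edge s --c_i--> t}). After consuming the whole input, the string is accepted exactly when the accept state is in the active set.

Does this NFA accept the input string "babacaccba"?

initial (ε-close {0}): {0,1,2,4}
'b' @ 1: {1,2,3,4,5,6}
'a' @ 2: {1,2,3,4,7}  ✓accept
'b' @ 3: {1,2,3,4,5,6}
'a' @ 4: {1,2,3,4,7}  ✓accept
'c' @ 5: {1,2,3,4}
'a' @ 6: {1,2,3,4}
'c' @ 7: {1,2,3,4}
'c' @ 8: {1,2,3,4}
'b' @ 9: {1,2,3,4,5,6}
'a' @ 10: {1,2,3,4,7}  ✓accept
final: {1,2,3,4,7}; accept 7 in set

Answer: ACCEPT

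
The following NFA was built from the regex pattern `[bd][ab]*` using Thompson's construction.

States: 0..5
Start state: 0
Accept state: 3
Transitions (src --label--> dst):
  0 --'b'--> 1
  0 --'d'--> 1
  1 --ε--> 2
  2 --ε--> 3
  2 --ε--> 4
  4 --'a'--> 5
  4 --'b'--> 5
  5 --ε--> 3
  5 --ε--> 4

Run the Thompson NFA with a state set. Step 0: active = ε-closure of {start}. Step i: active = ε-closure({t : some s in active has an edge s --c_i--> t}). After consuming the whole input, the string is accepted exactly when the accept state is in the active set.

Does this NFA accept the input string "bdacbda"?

Answer: REJECT

Derivation:
S₀ = ε-closure({0}) = {0}
'b' @ 1: {1,2,3,4}  (accept∈set)
'd' @ 2: {}  — dead — no transitions
rest 'acbda' ignored (set empty)
final: {}; accept 3 not in set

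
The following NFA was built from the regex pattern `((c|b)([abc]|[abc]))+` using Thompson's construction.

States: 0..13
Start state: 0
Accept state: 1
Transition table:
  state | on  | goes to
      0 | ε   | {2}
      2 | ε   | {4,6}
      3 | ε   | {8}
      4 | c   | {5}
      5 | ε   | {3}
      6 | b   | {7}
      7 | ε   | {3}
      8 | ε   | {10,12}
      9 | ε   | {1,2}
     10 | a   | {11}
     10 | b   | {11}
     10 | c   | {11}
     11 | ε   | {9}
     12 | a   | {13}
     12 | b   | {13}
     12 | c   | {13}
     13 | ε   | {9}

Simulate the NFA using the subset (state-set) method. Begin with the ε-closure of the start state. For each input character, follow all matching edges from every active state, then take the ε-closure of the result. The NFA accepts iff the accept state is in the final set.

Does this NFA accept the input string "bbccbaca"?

Answer: ACCEPT

Derivation:
start: ε-closure({0}) = {0,2,4,6}
'b' @ 1: {3,7,8,10,12}
'b' @ 2: {1,2,4,6,9,11,13}  [accepting]
'c' @ 3: {3,5,8,10,12}
'c' @ 4: {1,2,4,6,9,11,13}  [accepting]
'b' @ 5: {3,7,8,10,12}
'a' @ 6: {1,2,4,6,9,11,13}  [accepting]
'c' @ 7: {3,5,8,10,12}
'a' @ 8: {1,2,4,6,9,11,13}  [accepting]
end set {1,2,4,6,9,11,13} — state 1 in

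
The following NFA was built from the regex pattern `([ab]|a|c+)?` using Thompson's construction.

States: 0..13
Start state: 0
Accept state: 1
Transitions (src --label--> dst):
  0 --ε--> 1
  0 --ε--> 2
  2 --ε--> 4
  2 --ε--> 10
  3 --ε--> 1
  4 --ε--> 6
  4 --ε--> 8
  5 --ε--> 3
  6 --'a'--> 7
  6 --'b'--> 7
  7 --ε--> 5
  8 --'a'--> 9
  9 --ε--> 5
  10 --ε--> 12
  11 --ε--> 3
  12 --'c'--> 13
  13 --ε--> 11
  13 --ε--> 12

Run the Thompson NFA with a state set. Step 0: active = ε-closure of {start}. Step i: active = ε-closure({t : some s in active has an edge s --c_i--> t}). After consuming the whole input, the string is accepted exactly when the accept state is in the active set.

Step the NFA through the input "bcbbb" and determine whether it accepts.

Answer: REJECT

Trace:
start: ε-closure({0}) = {0,1,2,4,6,8,10,12}
'b' @ 1: {1,3,5,7}  (accept∈set)
'c' @ 2: {}  — dead — no transitions
rest 'bbb' ignored (set empty)
final: {}; accept 1 not in set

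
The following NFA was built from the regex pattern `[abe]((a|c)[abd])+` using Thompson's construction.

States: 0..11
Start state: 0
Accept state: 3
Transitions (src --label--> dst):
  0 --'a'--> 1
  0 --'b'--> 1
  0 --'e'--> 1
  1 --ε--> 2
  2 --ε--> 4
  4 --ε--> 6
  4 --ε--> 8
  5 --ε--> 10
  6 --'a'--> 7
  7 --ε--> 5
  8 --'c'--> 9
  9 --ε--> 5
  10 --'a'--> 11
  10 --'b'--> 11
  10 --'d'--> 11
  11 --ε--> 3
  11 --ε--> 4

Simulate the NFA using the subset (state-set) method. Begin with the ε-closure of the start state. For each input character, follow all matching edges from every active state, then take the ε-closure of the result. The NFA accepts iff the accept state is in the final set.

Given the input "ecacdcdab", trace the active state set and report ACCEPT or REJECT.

Answer: ACCEPT

Trace:
start: ε-closure({0}) = {0}
'e' @ 1: {1,2,4,6,8}
'c' @ 2: {5,9,10}
'a' @ 3: {3,4,6,8,11}  ✓accept
'c' @ 4: {5,9,10}
'd' @ 5: {3,4,6,8,11}  ✓accept
'c' @ 6: {5,9,10}
'd' @ 7: {3,4,6,8,11}  ✓accept
'a' @ 8: {5,7,10}
'b' @ 9: {3,4,6,8,11}  ✓accept
end set {3,4,6,8,11} — state 3 in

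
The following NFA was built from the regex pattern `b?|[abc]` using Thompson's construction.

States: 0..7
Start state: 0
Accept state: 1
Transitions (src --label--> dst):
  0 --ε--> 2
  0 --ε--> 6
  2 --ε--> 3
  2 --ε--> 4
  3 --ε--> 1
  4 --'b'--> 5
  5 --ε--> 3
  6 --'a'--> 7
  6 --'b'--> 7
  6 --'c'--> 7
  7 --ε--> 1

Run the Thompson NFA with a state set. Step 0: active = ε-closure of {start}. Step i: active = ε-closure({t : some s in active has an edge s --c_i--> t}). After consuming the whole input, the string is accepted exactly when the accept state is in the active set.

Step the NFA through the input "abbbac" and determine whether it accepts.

Answer: REJECT

Steps:
start: ε-closure({0}) = {0,1,2,3,4,6}
'a' @ 1: {1,7}  (accept∈set)
'b' @ 2: {}  — dead — no transitions
rest 'bbac' ignored (set empty)
after full input: {}  (accept=1 not in)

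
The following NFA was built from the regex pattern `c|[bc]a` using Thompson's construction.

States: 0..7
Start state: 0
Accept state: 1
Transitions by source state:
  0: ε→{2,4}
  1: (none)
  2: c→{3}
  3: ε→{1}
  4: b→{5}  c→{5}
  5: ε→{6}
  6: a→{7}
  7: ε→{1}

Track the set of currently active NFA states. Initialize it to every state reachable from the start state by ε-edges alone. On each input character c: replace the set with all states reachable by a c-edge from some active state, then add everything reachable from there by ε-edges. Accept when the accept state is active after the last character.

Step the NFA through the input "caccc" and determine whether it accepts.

initial (ε-close {0}): {0,2,4}
'c' @ 1: {1,3,5,6}  [accepting]
'a' @ 2: {1,7}  [accepting]
'c' @ 3: {}  — state set empty
rest 'cc' ignored (set empty)
final: {}; accept 1 not in set

Answer: REJECT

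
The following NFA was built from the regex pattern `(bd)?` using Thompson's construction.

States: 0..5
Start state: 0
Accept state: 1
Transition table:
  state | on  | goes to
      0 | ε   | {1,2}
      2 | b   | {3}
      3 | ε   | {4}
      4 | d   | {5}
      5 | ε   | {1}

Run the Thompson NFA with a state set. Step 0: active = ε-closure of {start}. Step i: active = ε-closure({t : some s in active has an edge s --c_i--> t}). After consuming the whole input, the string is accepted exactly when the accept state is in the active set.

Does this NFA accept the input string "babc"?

Answer: REJECT

Steps:
S₀ = ε-closure({0}) = {0,1,2}
'b' @ 1: {3,4}
'a' @ 2: {}  — no active states
rest 'bc' ignored (set empty)
end set {} — state 1 not in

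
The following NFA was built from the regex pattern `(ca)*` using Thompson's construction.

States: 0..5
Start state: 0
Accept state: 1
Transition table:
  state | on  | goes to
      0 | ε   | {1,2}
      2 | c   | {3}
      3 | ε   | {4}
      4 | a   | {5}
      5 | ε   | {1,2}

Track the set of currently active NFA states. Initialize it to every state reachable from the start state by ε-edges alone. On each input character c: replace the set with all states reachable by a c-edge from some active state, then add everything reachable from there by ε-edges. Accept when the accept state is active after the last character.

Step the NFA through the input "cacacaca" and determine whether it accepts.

initial (ε-close {0}): {0,1,2}
'c' @ 1: {3,4}
'a' @ 2: {1,2,5}  ✓accept
'c' @ 3: {3,4}
'a' @ 4: {1,2,5}  ✓accept
'c' @ 5: {3,4}
'a' @ 6: {1,2,5}  ✓accept
'c' @ 7: {3,4}
'a' @ 8: {1,2,5}  ✓accept
end set {1,2,5} — state 1 in

Answer: ACCEPT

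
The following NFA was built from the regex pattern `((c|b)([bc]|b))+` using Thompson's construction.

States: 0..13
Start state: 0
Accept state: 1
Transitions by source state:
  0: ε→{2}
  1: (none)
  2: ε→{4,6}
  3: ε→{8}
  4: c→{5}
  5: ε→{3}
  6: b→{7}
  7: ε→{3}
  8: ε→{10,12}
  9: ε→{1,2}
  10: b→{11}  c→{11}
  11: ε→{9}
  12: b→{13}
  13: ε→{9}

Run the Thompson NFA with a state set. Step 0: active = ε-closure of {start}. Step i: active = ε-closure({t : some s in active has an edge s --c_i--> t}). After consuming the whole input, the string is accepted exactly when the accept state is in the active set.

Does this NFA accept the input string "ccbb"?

Answer: ACCEPT

Trace:
S₀ = ε-closure({0}) = {0,2,4,6}
'c' @ 1: {3,5,8,10,12}
'c' @ 2: {1,2,4,6,9,11}  [accepting]
'b' @ 3: {3,7,8,10,12}
'b' @ 4: {1,2,4,6,9,11,13}  [accepting]
after full input: {1,2,4,6,9,11,13}  (accept=1 in)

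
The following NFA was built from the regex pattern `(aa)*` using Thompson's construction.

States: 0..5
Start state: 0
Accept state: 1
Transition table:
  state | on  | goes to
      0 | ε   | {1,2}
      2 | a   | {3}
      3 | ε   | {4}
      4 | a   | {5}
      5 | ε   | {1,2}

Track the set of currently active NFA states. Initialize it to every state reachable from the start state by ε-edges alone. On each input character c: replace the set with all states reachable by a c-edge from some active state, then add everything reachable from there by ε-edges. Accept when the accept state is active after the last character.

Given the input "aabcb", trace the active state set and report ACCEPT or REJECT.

Answer: REJECT

Trace:
S₀ = ε-closure({0}) = {0,1,2}
'a' @ 1: {3,4}
'a' @ 2: {1,2,5}  (accept∈set)
'b' @ 3: {}  — dead — no transitions
rest 'cb' ignored (set empty)
end set {} — state 1 not in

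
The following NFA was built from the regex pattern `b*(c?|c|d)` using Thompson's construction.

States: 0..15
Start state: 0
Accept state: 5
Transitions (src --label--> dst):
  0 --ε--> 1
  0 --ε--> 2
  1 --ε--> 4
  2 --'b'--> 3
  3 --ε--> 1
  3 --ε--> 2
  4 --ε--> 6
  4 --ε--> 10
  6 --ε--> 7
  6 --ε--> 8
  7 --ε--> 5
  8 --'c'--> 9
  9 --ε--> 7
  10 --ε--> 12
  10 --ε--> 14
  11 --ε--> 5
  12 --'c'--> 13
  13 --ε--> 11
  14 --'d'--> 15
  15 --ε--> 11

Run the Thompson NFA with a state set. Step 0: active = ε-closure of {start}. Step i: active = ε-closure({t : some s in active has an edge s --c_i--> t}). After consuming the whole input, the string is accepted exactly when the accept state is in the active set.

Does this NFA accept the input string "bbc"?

initial (ε-close {0}): {0,1,2,4,5,6,7,8,10,12,14}
'b' @ 1: {1,2,3,4,5,6,7,8,10,12,14}  (accept∈set)
'b' @ 2: {1,2,3,4,5,6,7,8,10,12,14}  (accept∈set)
'c' @ 3: {5,7,9,11,13}  (accept∈set)
end set {5,7,9,11,13} — state 5 in

Answer: ACCEPT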